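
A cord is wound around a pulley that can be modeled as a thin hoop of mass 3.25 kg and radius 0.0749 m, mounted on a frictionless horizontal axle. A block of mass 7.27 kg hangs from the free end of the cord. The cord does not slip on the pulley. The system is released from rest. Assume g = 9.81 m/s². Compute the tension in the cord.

I = MR² = (3.25)(0.0749)² = 0.01823 kg·m².
Block: mg − T = ma. Pulley: TR = Iα. No-slip: a = αR, so T = (I/R²)a = 3.250·a.
Then mg = (m + 3.250)a, so a = (7.27)(9.81)/(7.27 + 3.250) = 6.779 m/s².
T = 3.250·a = 22.03 N.

T ≈ 22.0 N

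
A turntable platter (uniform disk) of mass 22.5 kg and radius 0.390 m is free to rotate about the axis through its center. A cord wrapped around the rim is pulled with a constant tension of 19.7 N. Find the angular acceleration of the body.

α ≈ 4.49 rad/s²

I = ½MR² = (1/2)(22.5)(0.390)² = 1.711 kg·m².
τ = F R = (19.7)(0.390) = 7.683 N·m.
From τ = Iα: α = 7.683/1.711 = 4.490 rad/s².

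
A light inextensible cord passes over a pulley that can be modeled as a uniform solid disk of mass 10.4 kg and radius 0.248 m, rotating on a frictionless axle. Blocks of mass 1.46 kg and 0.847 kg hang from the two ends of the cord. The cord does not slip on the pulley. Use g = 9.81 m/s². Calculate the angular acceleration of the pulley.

I = ½MR² = (1/2)(10.4)(0.248)² = 0.3198 kg·m².
Heavier block: m₁g − T₁ = m₁a. Lighter block: T₂ − m₂g = m₂a.
Pulley: (T₁ − T₂)R = Iα = I(a/R), so T₁ − T₂ = (I/R²)a = (1/2)M_p a = 5.200·a.
Adding the three: (m₁ − m₂)g = (m₁ + m₂ + 5.200)a, so a = (1.46 − 0.847)(9.81)/(1.46 + 0.847 + 5.200) = 0.8011 m/s².
α = a/R = 0.8011/0.248 = 3.230 rad/s².

α ≈ 3.23 rad/s²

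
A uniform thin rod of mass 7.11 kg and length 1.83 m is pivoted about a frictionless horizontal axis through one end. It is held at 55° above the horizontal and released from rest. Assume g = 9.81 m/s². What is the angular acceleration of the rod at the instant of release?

α ≈ 4.61 rad/s²

About the pivot, I = (1/3)ML² = (1/3)(7.11)(1.83)² = 7.937 kg·m².
The weight acts at the center, a distance L/2 = 0.9150 m from the pivot; τ = Mg(L/2) cos 55° = 36.61 N·m.
α = τ/I = 36.61/7.937 = 4.612 rad/s².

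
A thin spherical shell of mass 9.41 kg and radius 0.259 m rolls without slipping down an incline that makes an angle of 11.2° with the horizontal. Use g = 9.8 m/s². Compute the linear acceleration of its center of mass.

a ≈ 1.14 m/s²

Translation along the incline: Mg sinθ − f = Ma.
Rotation about the center: fR = Iα with I = (2/3)MR². No-slip gives a = αR, so f = (I/R²)a = (2/3)M a.
Substituting: Mg sinθ = (1 + 0.6667)Ma, so a = g sinθ/(1 + 0.6667) = (9.8) sin 11.2° / 1.667 = 1.142 m/s².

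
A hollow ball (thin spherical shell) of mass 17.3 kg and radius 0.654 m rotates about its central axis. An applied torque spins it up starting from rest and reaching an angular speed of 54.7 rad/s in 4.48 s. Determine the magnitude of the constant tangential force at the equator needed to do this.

F ≈ 92.1 N

I = (2/3)MR² = (2/3)(17.3)(0.654)² = 4.933 kg·m².
α = Δω/Δt = (54.7 − 0)/4.48 = 12.21 rad/s².
The required torque is τ = Iα = (4.933)(12.21) = 60.23 N·m.
A tangential force at the equator gives τ = FR, so F = τ/R = 60.23/0.654 = 92.10 N.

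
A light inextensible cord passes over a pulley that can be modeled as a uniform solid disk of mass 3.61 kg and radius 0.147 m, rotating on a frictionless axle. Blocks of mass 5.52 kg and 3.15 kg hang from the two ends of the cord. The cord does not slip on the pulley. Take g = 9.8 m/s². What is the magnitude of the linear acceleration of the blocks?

a ≈ 2.22 m/s²

I = ½MR² = (1/2)(3.61)(0.147)² = 0.03900 kg·m².
Heavier block: m₁g − T₁ = m₁a. Lighter block: T₂ − m₂g = m₂a.
Pulley: (T₁ − T₂)R = Iα = I(a/R), so T₁ − T₂ = (I/R²)a = (1/2)M_p a = 1.805·a.
Adding the three: (m₁ − m₂)g = (m₁ + m₂ + 1.805)a, so a = (5.52 − 3.15)(9.8)/(5.52 + 3.15 + 1.805) = 2.217 m/s².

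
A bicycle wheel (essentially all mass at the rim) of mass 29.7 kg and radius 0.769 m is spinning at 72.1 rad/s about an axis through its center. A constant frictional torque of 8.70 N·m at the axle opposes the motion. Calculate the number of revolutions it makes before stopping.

I = MR² = (29.7)(0.769)² = 17.56 kg·m².
The net torque has magnitude 8.70 N·m, opposing ω.
|α| = τ/I = 8.700/17.56 = 0.4953 rad/s² (deceleration).
ω² = ω₀² − 2|α|θ with ω = 0 ⇒ θ = ω₀²/(2|α|) = 5247 rad = 835.1 rev.

≈ 835 revolutions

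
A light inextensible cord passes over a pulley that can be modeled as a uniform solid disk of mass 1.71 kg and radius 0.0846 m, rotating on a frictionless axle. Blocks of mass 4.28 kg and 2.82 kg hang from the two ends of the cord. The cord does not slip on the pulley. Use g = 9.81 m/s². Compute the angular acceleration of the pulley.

I = ½MR² = (1/2)(1.71)(0.0846)² = 0.006119 kg·m².
Heavier block: m₁g − T₁ = m₁a. Lighter block: T₂ − m₂g = m₂a.
Pulley: (T₁ − T₂)R = Iα = I(a/R), so T₁ − T₂ = (I/R²)a = (1/2)M_p a = 0.8550·a.
Adding the three: (m₁ − m₂)g = (m₁ + m₂ + 0.8550)a, so a = (4.28 − 2.82)(9.81)/(4.28 + 2.82 + 0.8550) = 1.800 m/s².
α = a/R = 1.800/0.0846 = 21.28 rad/s².

α ≈ 21.3 rad/s²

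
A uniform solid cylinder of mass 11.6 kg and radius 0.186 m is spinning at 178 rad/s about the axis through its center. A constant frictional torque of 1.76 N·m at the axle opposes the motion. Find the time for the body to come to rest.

t ≈ 20.3 s

I = ½MR² = (1/2)(11.6)(0.186)² = 0.2007 kg·m².
The net torque has magnitude 1.76 N·m, opposing ω.
|α| = τ/I = 1.760/0.2007 = 8.771 rad/s² (deceleration).
0 = ω₀ − |α|t ⇒ t = ω₀/|α| = 178/8.771 = 20.29 s.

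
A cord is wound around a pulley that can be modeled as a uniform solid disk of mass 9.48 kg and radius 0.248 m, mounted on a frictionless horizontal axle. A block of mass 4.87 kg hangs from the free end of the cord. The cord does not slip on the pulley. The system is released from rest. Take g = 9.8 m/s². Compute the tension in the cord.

I = ½MR² = (1/2)(9.48)(0.248)² = 0.2915 kg·m².
Block: mg − T = ma. Pulley: TR = Iα. No-slip: a = αR, so T = (I/R²)a = 4.740·a.
Then mg = (m + 4.740)a, so a = (4.87)(9.8)/(4.87 + 4.740) = 4.966 m/s².
T = 4.740·a = 23.54 N.

T ≈ 23.5 N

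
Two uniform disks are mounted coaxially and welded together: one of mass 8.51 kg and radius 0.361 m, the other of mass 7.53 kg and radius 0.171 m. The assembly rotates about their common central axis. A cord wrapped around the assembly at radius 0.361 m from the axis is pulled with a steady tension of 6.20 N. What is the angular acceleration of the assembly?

α ≈ 3.37 rad/s²

I = ½M₁R₁² + ½M₂R₂² = ½(8.51)(0.361)² + ½(7.53)(0.171)² = 0.6646 kg·m².
τ = F r = (6.20)(0.361) = 2.238 N·m.
α = τ/I = 2.238/0.6646 = 3.368 rad/s².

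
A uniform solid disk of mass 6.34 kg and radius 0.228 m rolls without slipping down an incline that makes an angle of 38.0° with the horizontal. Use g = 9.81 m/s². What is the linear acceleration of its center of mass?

Translation along the incline: Mg sinθ − f = Ma.
Rotation about the center: fR = Iα with I = ½MR². No-slip gives a = αR, so f = (I/R²)a = (1/2)M a.
Substituting: Mg sinθ = (1 + 0.5000)Ma, so a = g sinθ/(1 + 0.5000) = (9.81) sin 38.0° / 1.500 = 4.026 m/s².

a ≈ 4.03 m/s²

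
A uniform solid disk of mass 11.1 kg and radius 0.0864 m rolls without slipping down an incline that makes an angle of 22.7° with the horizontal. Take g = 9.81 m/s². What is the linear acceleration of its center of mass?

Translation along the incline: Mg sinθ − f = Ma.
Rotation about the center: fR = Iα with I = ½MR². No-slip gives a = αR, so f = (I/R²)a = (1/2)M a.
Substituting: Mg sinθ = (1 + 0.5000)Ma, so a = g sinθ/(1 + 0.5000) = (9.81) sin 22.7° / 1.500 = 2.524 m/s².

a ≈ 2.52 m/s²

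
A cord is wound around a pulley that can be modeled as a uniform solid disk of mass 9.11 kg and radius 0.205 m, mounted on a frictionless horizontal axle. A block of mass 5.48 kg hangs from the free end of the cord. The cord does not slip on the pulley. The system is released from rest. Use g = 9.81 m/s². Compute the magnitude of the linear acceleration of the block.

a ≈ 5.36 m/s²

I = ½MR² = (1/2)(9.11)(0.205)² = 0.1914 kg·m².
Block: mg − T = ma. Pulley: TR = Iα. No-slip: a = αR, so T = (I/R²)a = 4.555·a.
Then mg = (m + 4.555)a, so a = (5.48)(9.81)/(5.48 + 4.555) = 5.357 m/s².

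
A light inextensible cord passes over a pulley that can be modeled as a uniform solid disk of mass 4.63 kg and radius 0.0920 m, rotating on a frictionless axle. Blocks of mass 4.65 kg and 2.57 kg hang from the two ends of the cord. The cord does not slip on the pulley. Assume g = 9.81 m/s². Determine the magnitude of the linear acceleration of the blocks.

I = ½MR² = (1/2)(4.63)(0.0920)² = 0.01959 kg·m².
Heavier block: m₁g − T₁ = m₁a. Lighter block: T₂ − m₂g = m₂a.
Pulley: (T₁ − T₂)R = Iα = I(a/R), so T₁ − T₂ = (I/R²)a = (1/2)M_p a = 2.315·a.
Adding the three: (m₁ − m₂)g = (m₁ + m₂ + 2.315)a, so a = (4.65 − 2.57)(9.81)/(4.65 + 2.57 + 2.315) = 2.140 m/s².

a ≈ 2.14 m/s²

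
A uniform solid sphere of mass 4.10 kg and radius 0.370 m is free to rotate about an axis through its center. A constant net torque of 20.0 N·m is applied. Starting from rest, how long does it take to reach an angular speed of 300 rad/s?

I = (2/5)MR² = (2/5)(4.10)(0.370)² = 0.2245 kg·m².
α = τ/I = 20.0/0.2245 = 89.08 rad/s².
ω = αt ⇒ t = ω/α = 300/89.08 = 3.368 s.

t ≈ 3.37 s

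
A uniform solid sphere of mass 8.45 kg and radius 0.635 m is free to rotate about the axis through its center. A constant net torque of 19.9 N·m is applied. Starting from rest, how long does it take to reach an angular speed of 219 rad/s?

I = (2/5)MR² = (2/5)(8.45)(0.635)² = 1.363 kg·m².
α = τ/I = 19.9/1.363 = 14.60 rad/s².
ω = αt ⇒ t = ω/α = 219/14.60 = 15.00 s.

t ≈ 15.0 s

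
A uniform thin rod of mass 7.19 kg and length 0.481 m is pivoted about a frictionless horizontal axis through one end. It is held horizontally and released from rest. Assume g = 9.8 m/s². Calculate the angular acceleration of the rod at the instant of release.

About the pivot, I = (1/3)ML² = (1/3)(7.19)(0.481)² = 0.5545 kg·m².
The weight acts at the center, a distance L/2 = 0.2405 m from the pivot; τ = Mg(L/2) = 16.95 N·m.
α = τ/I = 16.95/0.5545 = 30.56 rad/s².

α ≈ 30.6 rad/s²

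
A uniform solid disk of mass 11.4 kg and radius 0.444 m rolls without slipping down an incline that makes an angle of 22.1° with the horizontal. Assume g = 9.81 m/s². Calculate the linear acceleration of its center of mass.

a ≈ 2.46 m/s²

Translation along the incline: Mg sinθ − f = Ma.
Rotation about the center: fR = Iα with I = ½MR². No-slip gives a = αR, so f = (I/R²)a = (1/2)M a.
Substituting: Mg sinθ = (1 + 0.5000)Ma, so a = g sinθ/(1 + 0.5000) = (9.81) sin 22.1° / 1.500 = 2.461 m/s².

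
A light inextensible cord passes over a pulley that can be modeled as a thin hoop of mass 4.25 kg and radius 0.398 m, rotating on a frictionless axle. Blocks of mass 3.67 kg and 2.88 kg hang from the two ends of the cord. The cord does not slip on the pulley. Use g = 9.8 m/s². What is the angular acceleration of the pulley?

I = MR² = (4.25)(0.398)² = 0.6732 kg·m².
Heavier block: m₁g − T₁ = m₁a. Lighter block: T₂ − m₂g = m₂a.
Pulley: (T₁ − T₂)R = Iα = I(a/R), so T₁ − T₂ = (I/R²)a = 1·M_p a = 4.250·a.
Adding the three: (m₁ − m₂)g = (m₁ + m₂ + 4.250)a, so a = (3.67 − 2.88)(9.8)/(3.67 + 2.88 + 4.250) = 0.7169 m/s².
α = a/R = 0.7169/0.398 = 1.801 rad/s².

α ≈ 1.80 rad/s²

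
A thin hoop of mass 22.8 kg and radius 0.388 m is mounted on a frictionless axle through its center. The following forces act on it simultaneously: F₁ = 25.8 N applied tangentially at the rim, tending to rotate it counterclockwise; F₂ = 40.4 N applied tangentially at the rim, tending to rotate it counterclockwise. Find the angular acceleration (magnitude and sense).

α ≈ 7.48 rad/s², counterclockwise

I = MR² = (22.8)(0.388)² = 3.432 kg·m².
Taking counterclockwise as positive: τ₁ = +(25.8)(0.388) = +10.01 N·m; τ₂ = +(40.4)(0.388) = +15.68 N·m.
Net torque τ = 25.69 N·m.
α = τ/I = 25.69/3.432 = 7.483 rad/s².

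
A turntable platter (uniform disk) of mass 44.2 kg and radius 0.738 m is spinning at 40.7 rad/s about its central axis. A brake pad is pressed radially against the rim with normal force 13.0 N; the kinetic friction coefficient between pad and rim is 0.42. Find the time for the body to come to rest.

I = ½MR² = (1/2)(44.2)(0.738)² = 12.04 kg·m².
Friction force f = μN = (0.42)(13.0) = 5.460 N at the rim; torque magnitude τ = fR = 4.029 N·m, opposing ω.
|α| = τ/I = 4.029/12.04 = 0.3348 rad/s² (deceleration).
0 = ω₀ − |α|t ⇒ t = ω₀/|α| = 40.7/0.3348 = 121.6 s.

t ≈ 122 s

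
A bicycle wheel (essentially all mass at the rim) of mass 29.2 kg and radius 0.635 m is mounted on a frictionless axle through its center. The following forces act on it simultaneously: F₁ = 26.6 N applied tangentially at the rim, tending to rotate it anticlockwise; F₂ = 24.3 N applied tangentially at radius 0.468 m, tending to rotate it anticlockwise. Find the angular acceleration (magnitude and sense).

α ≈ 2.40 rad/s², anticlockwise

I = MR² = (29.2)(0.635)² = 11.77 kg·m².
Taking anticlockwise as positive: τ₁ = +(26.6)(0.635) = +16.89 N·m; τ₂ = +(24.3)(0.468) = +11.37 N·m.
Net torque τ = 28.26 N·m.
α = τ/I = 28.26/11.77 = 2.400 rad/s².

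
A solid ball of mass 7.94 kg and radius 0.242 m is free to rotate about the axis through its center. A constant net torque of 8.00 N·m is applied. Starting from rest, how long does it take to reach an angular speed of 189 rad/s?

t ≈ 4.39 s

I = (2/5)MR² = (2/5)(7.94)(0.242)² = 0.1860 kg·m².
α = τ/I = 8.00/0.1860 = 43.01 rad/s².
ω = αt ⇒ t = ω/α = 189/43.01 = 4.394 s.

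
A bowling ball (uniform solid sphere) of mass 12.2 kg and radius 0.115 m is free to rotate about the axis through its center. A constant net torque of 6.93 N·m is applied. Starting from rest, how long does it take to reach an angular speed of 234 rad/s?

t ≈ 2.18 s

I = (2/5)MR² = (2/5)(12.2)(0.115)² = 0.06454 kg·m².
α = τ/I = 6.93/0.06454 = 107.4 rad/s².
ω = αt ⇒ t = ω/α = 234/107.4 = 2.179 s.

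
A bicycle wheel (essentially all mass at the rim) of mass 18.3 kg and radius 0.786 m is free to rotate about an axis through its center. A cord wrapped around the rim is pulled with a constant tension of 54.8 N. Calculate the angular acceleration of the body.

α ≈ 3.81 rad/s²

I = MR² = (18.3)(0.786)² = 11.31 kg·m².
τ = F R = (54.8)(0.786) = 43.07 N·m.
From τ = Iα: α = 43.07/11.31 = 3.810 rad/s².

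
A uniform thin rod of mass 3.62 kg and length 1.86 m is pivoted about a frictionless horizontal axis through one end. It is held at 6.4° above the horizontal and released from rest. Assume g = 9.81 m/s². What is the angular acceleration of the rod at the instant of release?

About the pivot, I = (1/3)ML² = (1/3)(3.62)(1.86)² = 4.175 kg·m².
The weight acts at the center, a distance L/2 = 0.9300 m from the pivot; τ = Mg(L/2) cos 6.4° = 32.82 N·m.
α = τ/I = 32.82/4.175 = 7.862 rad/s².

α ≈ 7.86 rad/s²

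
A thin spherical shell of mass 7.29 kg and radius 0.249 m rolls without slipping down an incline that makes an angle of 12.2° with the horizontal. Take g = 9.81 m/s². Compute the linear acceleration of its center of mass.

Translation along the incline: Mg sinθ − f = Ma.
Rotation about the center: fR = Iα with I = (2/3)MR². No-slip gives a = αR, so f = (I/R²)a = (2/3)M a.
Substituting: Mg sinθ = (1 + 0.6667)Ma, so a = g sinθ/(1 + 0.6667) = (9.81) sin 12.2° / 1.667 = 1.244 m/s².

a ≈ 1.24 m/s²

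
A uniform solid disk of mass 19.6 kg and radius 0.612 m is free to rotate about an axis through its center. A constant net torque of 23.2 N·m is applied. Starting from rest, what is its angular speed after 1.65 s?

ω ≈ 10.4 rad/s

I = ½MR² = (1/2)(19.6)(0.612)² = 3.671 kg·m².
α = τ/I = 23.2/3.671 = 6.321 rad/s².
ω = ω₀ + αt = 0 + (6.321)(1.65) = 10.43 rad/s.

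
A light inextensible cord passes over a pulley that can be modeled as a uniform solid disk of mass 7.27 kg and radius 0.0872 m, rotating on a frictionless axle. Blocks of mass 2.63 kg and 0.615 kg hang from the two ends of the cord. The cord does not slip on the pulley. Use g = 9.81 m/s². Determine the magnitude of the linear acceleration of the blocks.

a ≈ 2.87 m/s²

I = ½MR² = (1/2)(7.27)(0.0872)² = 0.02764 kg·m².
Heavier block: m₁g − T₁ = m₁a. Lighter block: T₂ − m₂g = m₂a.
Pulley: (T₁ − T₂)R = Iα = I(a/R), so T₁ − T₂ = (I/R²)a = (1/2)M_p a = 3.635·a.
Adding the three: (m₁ − m₂)g = (m₁ + m₂ + 3.635)a, so a = (2.63 − 0.615)(9.81)/(2.63 + 0.615 + 3.635) = 2.873 m/s².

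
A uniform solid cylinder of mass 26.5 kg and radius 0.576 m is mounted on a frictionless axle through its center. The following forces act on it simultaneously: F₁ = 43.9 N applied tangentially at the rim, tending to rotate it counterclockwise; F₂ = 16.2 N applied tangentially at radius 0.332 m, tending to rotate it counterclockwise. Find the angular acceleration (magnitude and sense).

I = ½MR² = (1/2)(26.5)(0.576)² = 4.396 kg·m².
Taking counterclockwise as positive: τ₁ = +(43.9)(0.576) = +25.29 N·m; τ₂ = +(16.2)(0.332) = +5.378 N·m.
Net torque τ = 30.66 N·m.
α = τ/I = 30.66/4.396 = 6.976 rad/s².

α ≈ 6.98 rad/s², counterclockwise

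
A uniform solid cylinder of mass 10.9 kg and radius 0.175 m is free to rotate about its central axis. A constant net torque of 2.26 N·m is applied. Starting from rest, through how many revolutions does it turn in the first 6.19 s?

I = ½MR² = (1/2)(10.9)(0.175)² = 0.1669 kg·m².
α = τ/I = 2.26/0.1669 = 13.54 rad/s².
θ = ½αt² = ½(13.54)(6.19)² = 259.4 rad.
Revolutions = θ/(2π) = 41.29.

≈ 41.3 revolutions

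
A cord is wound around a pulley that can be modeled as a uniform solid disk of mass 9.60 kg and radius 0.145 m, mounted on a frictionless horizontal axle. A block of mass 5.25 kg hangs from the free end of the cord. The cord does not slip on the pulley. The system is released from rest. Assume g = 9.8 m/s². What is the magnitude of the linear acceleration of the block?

I = ½MR² = (1/2)(9.60)(0.145)² = 0.1009 kg·m².
Block: mg − T = ma. Pulley: TR = Iα. No-slip: a = αR, so T = (I/R²)a = 4.800·a.
Then mg = (m + 4.800)a, so a = (5.25)(9.8)/(5.25 + 4.800) = 5.119 m/s².

a ≈ 5.12 m/s²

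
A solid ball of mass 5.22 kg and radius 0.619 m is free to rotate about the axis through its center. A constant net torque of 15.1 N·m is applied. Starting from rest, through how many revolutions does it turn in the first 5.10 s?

I = (2/5)MR² = (2/5)(5.22)(0.619)² = 0.8000 kg·m².
α = τ/I = 15.1/0.8000 = 18.87 rad/s².
θ = ½αt² = ½(18.87)(5.10)² = 245.5 rad.
Revolutions = θ/(2π) = 39.07.

≈ 39.1 revolutions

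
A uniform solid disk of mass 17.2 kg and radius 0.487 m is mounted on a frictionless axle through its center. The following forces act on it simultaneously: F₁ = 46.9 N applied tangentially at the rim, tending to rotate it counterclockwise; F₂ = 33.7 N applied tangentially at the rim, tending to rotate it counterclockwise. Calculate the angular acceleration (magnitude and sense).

I = ½MR² = (1/2)(17.2)(0.487)² = 2.040 kg·m².
Taking counterclockwise as positive: τ₁ = +(46.9)(0.487) = +22.84 N·m; τ₂ = +(33.7)(0.487) = +16.41 N·m.
Net torque τ = 39.25 N·m.
α = τ/I = 39.25/2.040 = 19.24 rad/s².

α ≈ 19.2 rad/s², counterclockwise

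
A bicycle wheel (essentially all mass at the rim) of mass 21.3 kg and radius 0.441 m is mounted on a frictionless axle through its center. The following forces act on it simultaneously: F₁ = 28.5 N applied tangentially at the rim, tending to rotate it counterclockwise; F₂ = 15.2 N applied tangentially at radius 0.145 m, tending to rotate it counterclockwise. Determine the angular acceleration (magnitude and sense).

α ≈ 3.57 rad/s², counterclockwise

I = MR² = (21.3)(0.441)² = 4.142 kg·m².
Taking counterclockwise as positive: τ₁ = +(28.5)(0.441) = +12.57 N·m; τ₂ = +(15.2)(0.145) = +2.204 N·m.
Net torque τ = 14.77 N·m.
α = τ/I = 14.77/4.142 = 3.566 rad/s².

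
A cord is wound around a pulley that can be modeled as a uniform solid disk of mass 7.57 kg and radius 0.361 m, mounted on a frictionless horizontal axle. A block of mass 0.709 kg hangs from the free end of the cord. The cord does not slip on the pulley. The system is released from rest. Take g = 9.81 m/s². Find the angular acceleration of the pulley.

α ≈ 4.29 rad/s²

I = ½MR² = (1/2)(7.57)(0.361)² = 0.4933 kg·m².
Block: mg − T = ma. Pulley: TR = Iα. No-slip: a = αR, so T = (I/R²)a = 3.785·a.
Then mg = (m + 3.785)a, so a = (0.709)(9.81)/(0.709 + 3.785) = 1.548 m/s².
α = a/R = 1.548/0.361 = 4.287 rad/s².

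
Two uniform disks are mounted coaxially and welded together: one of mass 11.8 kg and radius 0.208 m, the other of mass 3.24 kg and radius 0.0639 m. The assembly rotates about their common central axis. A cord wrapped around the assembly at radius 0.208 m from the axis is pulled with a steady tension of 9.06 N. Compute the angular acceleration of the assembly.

I = ½M₁R₁² + ½M₂R₂² = ½(11.8)(0.208)² + ½(3.24)(0.0639)² = 0.2619 kg·m².
τ = F r = (9.06)(0.208) = 1.884 N·m.
α = τ/I = 1.884/0.2619 = 7.196 rad/s².

α ≈ 7.20 rad/s²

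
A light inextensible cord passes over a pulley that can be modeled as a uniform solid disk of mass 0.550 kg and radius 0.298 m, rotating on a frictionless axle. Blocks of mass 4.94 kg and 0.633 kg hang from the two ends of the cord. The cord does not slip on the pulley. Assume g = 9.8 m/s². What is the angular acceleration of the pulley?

α ≈ 24.2 rad/s²

I = ½MR² = (1/2)(0.550)(0.298)² = 0.02442 kg·m².
Heavier block: m₁g − T₁ = m₁a. Lighter block: T₂ − m₂g = m₂a.
Pulley: (T₁ − T₂)R = Iα = I(a/R), so T₁ − T₂ = (I/R²)a = (1/2)M_p a = 0.2750·a.
Adding the three: (m₁ − m₂)g = (m₁ + m₂ + 0.2750)a, so a = (4.94 − 0.633)(9.8)/(4.94 + 0.633 + 0.2750) = 7.218 m/s².
α = a/R = 7.218/0.298 = 24.22 rad/s².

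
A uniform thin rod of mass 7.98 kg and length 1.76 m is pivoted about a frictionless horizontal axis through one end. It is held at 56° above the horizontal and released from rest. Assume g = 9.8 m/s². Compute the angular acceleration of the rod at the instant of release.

α ≈ 4.67 rad/s²

About the pivot, I = (1/3)ML² = (1/3)(7.98)(1.76)² = 8.240 kg·m².
The weight acts at the center, a distance L/2 = 0.8800 m from the pivot; τ = Mg(L/2) cos 56° = 38.48 N·m.
α = τ/I = 38.48/8.240 = 4.671 rad/s².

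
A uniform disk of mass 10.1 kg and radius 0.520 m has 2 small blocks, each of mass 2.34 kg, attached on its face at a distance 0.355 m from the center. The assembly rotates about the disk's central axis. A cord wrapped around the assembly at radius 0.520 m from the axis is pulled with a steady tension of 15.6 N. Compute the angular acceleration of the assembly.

α ≈ 4.15 rad/s²

I_disk = ½MR² = ½(10.1)(0.520)² = 1.366 kg·m².
I_blocks = 2·m·r² = 2(2.34)(0.355)² = 0.5898 kg·m².
Total I = 1.955 kg·m².
τ = F r = (15.6)(0.520) = 8.112 N·m.
α = τ/I = 8.112/1.955 = 4.149 rad/s².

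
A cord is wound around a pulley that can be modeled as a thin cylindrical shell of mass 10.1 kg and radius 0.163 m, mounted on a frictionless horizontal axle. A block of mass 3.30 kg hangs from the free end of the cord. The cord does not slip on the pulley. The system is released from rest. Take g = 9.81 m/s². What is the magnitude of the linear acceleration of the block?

I = MR² = (10.1)(0.163)² = 0.2683 kg·m².
Block: mg − T = ma. Pulley: TR = Iα. No-slip: a = αR, so T = (I/R²)a = 10.10·a.
Then mg = (m + 10.10)a, so a = (3.30)(9.81)/(3.30 + 10.10) = 2.416 m/s².

a ≈ 2.42 m/s²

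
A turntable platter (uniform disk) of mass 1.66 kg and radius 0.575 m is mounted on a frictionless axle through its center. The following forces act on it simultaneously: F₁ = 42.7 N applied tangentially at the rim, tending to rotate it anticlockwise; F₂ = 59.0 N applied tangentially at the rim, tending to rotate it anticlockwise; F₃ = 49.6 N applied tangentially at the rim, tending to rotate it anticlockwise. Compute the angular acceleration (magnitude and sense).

α ≈ 317 rad/s², anticlockwise

I = ½MR² = (1/2)(1.66)(0.575)² = 0.2744 kg·m².
Taking anticlockwise as positive: τ₁ = +(42.7)(0.575) = +24.55 N·m; τ₂ = +(59.0)(0.575) = +33.92 N·m; τ₃ = +(49.6)(0.575) = +28.52 N·m.
Net torque τ = 87.00 N·m.
α = τ/I = 87.00/0.2744 = 317.0 rad/s².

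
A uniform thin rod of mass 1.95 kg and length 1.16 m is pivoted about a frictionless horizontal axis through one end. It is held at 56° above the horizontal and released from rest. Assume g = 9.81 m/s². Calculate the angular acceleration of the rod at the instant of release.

α ≈ 7.09 rad/s²

About the pivot, I = (1/3)ML² = (1/3)(1.95)(1.16)² = 0.8746 kg·m².
The weight acts at the center, a distance L/2 = 0.5800 m from the pivot; τ = Mg(L/2) cos 56° = 6.204 N·m.
α = τ/I = 6.204/0.8746 = 7.094 rad/s².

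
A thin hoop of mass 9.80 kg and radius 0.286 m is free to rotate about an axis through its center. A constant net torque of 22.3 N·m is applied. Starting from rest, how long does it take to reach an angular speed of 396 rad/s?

t ≈ 14.2 s

I = MR² = (9.80)(0.286)² = 0.8016 kg·m².
α = τ/I = 22.3/0.8016 = 27.82 rad/s².
ω = αt ⇒ t = ω/α = 396/27.82 = 14.23 s.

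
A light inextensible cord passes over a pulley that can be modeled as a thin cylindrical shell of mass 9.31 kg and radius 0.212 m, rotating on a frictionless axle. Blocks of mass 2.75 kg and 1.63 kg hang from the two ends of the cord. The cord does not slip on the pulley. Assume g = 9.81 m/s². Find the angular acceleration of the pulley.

I = MR² = (9.31)(0.212)² = 0.4184 kg·m².
Heavier block: m₁g − T₁ = m₁a. Lighter block: T₂ − m₂g = m₂a.
Pulley: (T₁ − T₂)R = Iα = I(a/R), so T₁ − T₂ = (I/R²)a = 1·M_p a = 9.310·a.
Adding the three: (m₁ − m₂)g = (m₁ + m₂ + 9.310)a, so a = (2.75 − 1.63)(9.81)/(2.75 + 1.63 + 9.310) = 0.8026 m/s².
α = a/R = 0.8026/0.212 = 3.786 rad/s².

α ≈ 3.79 rad/s²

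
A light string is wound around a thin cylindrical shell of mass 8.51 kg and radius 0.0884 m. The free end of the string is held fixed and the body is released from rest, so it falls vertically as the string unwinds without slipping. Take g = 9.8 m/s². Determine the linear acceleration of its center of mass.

Translation: Mg − T = Ma. Rotation about the center: TR = Iα with I = MR².
With a = αR: T = (I/R²)a = M a, so Mg = (1 + 1.000)Ma.
a = g/(1 + 1.000) = 9.8/2.000 = 4.900 m/s².

a ≈ 4.90 m/s²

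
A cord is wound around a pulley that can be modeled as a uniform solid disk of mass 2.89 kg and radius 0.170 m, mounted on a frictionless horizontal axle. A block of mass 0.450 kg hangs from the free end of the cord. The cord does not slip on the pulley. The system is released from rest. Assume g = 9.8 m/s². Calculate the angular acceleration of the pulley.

I = ½MR² = (1/2)(2.89)(0.170)² = 0.04176 kg·m².
Block: mg − T = ma. Pulley: TR = Iα. No-slip: a = αR, so T = (I/R²)a = 1.445·a.
Then mg = (m + 1.445)a, so a = (0.450)(9.8)/(0.450 + 1.445) = 2.327 m/s².
α = a/R = 2.327/0.170 = 13.69 rad/s².

α ≈ 13.7 rad/s²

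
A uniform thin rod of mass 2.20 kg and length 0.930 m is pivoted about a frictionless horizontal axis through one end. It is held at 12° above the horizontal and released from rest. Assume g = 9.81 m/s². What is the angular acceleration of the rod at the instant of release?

About the pivot, I = (1/3)ML² = (1/3)(2.20)(0.930)² = 0.6343 kg·m².
The weight acts at the center, a distance L/2 = 0.4650 m from the pivot; τ = Mg(L/2) cos 12° = 9.816 N·m.
α = τ/I = 9.816/0.6343 = 15.48 rad/s².

α ≈ 15.5 rad/s²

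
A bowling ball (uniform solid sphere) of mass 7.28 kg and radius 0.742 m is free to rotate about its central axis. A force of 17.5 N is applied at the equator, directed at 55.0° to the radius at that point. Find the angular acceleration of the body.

α ≈ 6.63 rad/s²

I = (2/5)MR² = (2/5)(7.28)(0.742)² = 1.603 kg·m².
Only the tangential component produces torque: τ = F R sinθ = (17.5)(0.742) sin 55.0° = 10.64 N·m.
From τ = Iα: α = 10.64/1.603 = 6.634 rad/s².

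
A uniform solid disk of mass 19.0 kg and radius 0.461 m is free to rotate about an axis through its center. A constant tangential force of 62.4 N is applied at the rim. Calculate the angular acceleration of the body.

I = ½MR² = (1/2)(19.0)(0.461)² = 2.019 kg·m².
τ = F R = (62.4)(0.461) = 28.77 N·m.
From τ = Iα: α = 28.77/2.019 = 14.25 rad/s².

α ≈ 14.2 rad/s²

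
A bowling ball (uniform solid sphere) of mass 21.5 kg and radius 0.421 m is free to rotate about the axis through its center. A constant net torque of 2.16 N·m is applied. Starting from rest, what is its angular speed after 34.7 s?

I = (2/5)MR² = (2/5)(21.5)(0.421)² = 1.524 kg·m².
α = τ/I = 2.16/1.524 = 1.417 rad/s².
ω = ω₀ + αt = 0 + (1.417)(34.7) = 49.17 rad/s.

ω ≈ 49.2 rad/s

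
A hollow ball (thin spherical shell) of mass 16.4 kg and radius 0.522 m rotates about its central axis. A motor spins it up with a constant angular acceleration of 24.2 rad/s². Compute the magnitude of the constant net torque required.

τ ≈ 72.1 N·m

I = (2/3)MR² = (2/3)(16.4)(0.522)² = 2.979 kg·m².
τ = Iα = (2.979)(24.20) = 72.10 N·m.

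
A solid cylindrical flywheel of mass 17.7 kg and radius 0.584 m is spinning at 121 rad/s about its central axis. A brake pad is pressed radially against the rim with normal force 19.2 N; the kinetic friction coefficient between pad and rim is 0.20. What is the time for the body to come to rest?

t ≈ 163 s

I = ½MR² = (1/2)(17.7)(0.584)² = 3.018 kg·m².
Friction force f = μN = (0.20)(19.2) = 3.840 N at the rim; torque magnitude τ = fR = 2.243 N·m, opposing ω.
|α| = τ/I = 2.243/3.018 = 0.7430 rad/s² (deceleration).
0 = ω₀ − |α|t ⇒ t = ω₀/|α| = 121/0.7430 = 162.9 s.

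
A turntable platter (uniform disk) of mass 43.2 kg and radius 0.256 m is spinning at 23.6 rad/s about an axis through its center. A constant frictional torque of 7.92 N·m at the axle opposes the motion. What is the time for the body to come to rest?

t ≈ 4.22 s

I = ½MR² = (1/2)(43.2)(0.256)² = 1.416 kg·m².
The net torque has magnitude 7.92 N·m, opposing ω.
|α| = τ/I = 7.920/1.416 = 5.595 rad/s² (deceleration).
0 = ω₀ − |α|t ⇒ t = ω₀/|α| = 23.6/5.595 = 4.218 s.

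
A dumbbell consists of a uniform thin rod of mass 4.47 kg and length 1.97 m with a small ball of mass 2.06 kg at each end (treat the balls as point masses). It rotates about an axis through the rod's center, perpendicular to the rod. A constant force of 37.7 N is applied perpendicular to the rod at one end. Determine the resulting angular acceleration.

α ≈ 6.82 rad/s²

I_rod = (1/12)ML² = (1/12)(4.47)(1.97)² = 1.446 kg·m².
I_balls = 2·m·(L/2)² = 2(2.06)(0.9850)² = 3.997 kg·m².
Total I = 5.443 kg·m².
τ = F·(L/2) = (37.7)(0.985) = 37.13 N·m.
α = τ/I = 37.13/5.443 = 6.822 rad/s².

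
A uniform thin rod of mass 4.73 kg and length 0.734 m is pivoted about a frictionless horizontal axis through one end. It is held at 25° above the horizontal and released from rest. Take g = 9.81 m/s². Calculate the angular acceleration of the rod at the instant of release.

About the pivot, I = (1/3)ML² = (1/3)(4.73)(0.734)² = 0.8494 kg·m².
The weight acts at the center, a distance L/2 = 0.3670 m from the pivot; τ = Mg(L/2) cos 25° = 15.43 N·m.
α = τ/I = 15.43/0.8494 = 18.17 rad/s².

α ≈ 18.2 rad/s²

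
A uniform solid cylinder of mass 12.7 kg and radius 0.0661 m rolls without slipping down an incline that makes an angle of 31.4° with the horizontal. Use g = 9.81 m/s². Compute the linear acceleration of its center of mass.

a ≈ 3.41 m/s²

Translation along the incline: Mg sinθ − f = Ma.
Rotation about the center: fR = Iα with I = ½MR². No-slip gives a = αR, so f = (I/R²)a = (1/2)M a.
Substituting: Mg sinθ = (1 + 0.5000)Ma, so a = g sinθ/(1 + 0.5000) = (9.81) sin 31.4° / 1.500 = 3.407 m/s².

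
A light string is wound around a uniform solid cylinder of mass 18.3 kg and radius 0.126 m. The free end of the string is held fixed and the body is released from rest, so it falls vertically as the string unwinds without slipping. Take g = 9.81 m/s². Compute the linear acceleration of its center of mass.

Translation: Mg − T = Ma. Rotation about the center: TR = Iα with I = ½MR².
With a = αR: T = (I/R²)a = (1/2)M a, so Mg = (1 + 0.5000)Ma.
a = g/(1 + 0.5000) = 9.81/1.500 = 6.540 m/s².

a ≈ 6.54 m/s²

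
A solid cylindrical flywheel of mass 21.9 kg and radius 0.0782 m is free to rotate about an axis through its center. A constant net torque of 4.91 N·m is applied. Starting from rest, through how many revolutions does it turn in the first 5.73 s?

I = ½MR² = (1/2)(21.9)(0.0782)² = 0.06696 kg·m².
α = τ/I = 4.91/0.06696 = 73.33 rad/s².
θ = ½αt² = ½(73.33)(5.73)² = 1204 rad.
Revolutions = θ/(2π) = 191.6.

≈ 192 revolutions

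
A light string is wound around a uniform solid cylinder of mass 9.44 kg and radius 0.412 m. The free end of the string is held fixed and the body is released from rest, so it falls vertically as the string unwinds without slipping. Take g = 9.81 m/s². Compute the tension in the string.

Translation: Mg − T = Ma. Rotation about the center: TR = Iα with I = ½MR².
With a = αR: T = (I/R²)a = (1/2)M a, so Mg = (1 + 0.5000)Ma.
a = g/(1 + 0.5000) = 9.81/1.500 = 6.540 m/s².
T = 0.5000·M·a = (0.5000)(9.44)(6.540) = 30.87 N.

T ≈ 30.9 N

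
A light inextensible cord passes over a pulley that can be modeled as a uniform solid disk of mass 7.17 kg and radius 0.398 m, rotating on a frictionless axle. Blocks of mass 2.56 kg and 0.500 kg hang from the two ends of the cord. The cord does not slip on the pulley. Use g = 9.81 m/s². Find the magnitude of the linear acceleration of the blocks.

I = ½MR² = (1/2)(7.17)(0.398)² = 0.5679 kg·m².
Heavier block: m₁g − T₁ = m₁a. Lighter block: T₂ − m₂g = m₂a.
Pulley: (T₁ − T₂)R = Iα = I(a/R), so T₁ − T₂ = (I/R²)a = (1/2)M_p a = 3.585·a.
Adding the three: (m₁ − m₂)g = (m₁ + m₂ + 3.585)a, so a = (2.56 − 0.500)(9.81)/(2.56 + 0.500 + 3.585) = 3.041 m/s².

a ≈ 3.04 m/s²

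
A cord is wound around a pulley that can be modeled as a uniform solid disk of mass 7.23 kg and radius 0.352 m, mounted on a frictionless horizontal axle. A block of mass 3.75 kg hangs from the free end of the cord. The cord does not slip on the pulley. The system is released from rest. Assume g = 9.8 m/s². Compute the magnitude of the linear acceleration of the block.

I = ½MR² = (1/2)(7.23)(0.352)² = 0.4479 kg·m².
Block: mg − T = ma. Pulley: TR = Iα. No-slip: a = αR, so T = (I/R²)a = 3.615·a.
Then mg = (m + 3.615)a, so a = (3.75)(9.8)/(3.75 + 3.615) = 4.990 m/s².

a ≈ 4.99 m/s²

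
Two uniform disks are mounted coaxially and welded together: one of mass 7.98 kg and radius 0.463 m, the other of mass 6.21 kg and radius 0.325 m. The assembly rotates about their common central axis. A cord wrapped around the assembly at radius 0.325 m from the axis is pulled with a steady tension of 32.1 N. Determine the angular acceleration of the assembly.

α ≈ 8.82 rad/s²

I = ½M₁R₁² + ½M₂R₂² = ½(7.98)(0.463)² + ½(6.21)(0.325)² = 1.183 kg·m².
τ = F r = (32.1)(0.325) = 10.43 N·m.
α = τ/I = 10.43/1.183 = 8.816 rad/s².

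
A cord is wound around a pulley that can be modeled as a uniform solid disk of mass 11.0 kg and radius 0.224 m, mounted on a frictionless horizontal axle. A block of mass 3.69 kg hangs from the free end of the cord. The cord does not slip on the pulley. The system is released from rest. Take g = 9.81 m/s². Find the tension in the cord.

I = ½MR² = (1/2)(11.0)(0.224)² = 0.2760 kg·m².
Block: mg − T = ma. Pulley: TR = Iα. No-slip: a = αR, so T = (I/R²)a = 5.500·a.
Then mg = (m + 5.500)a, so a = (3.69)(9.81)/(3.69 + 5.500) = 3.939 m/s².
T = 5.500·a = 21.66 N.

T ≈ 21.7 N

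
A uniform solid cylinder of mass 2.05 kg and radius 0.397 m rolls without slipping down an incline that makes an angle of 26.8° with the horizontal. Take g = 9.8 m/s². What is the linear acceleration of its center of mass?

Translation along the incline: Mg sinθ − f = Ma.
Rotation about the center: fR = Iα with I = ½MR². No-slip gives a = αR, so f = (I/R²)a = (1/2)M a.
Substituting: Mg sinθ = (1 + 0.5000)Ma, so a = g sinθ/(1 + 0.5000) = (9.8) sin 26.8° / 1.500 = 2.946 m/s².

a ≈ 2.95 m/s²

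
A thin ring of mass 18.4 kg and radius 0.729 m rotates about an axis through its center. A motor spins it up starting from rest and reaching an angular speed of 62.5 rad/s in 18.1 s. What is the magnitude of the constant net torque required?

τ ≈ 33.8 N·m

I = MR² = (18.4)(0.729)² = 9.779 kg·m².
α = Δω/Δt = (62.5 − 0)/18.1 = 3.453 rad/s².
τ = Iα = (9.779)(3.453) = 33.77 N·m.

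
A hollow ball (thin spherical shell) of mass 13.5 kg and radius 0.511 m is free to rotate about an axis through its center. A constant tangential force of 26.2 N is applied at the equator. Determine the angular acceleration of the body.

I = (2/3)MR² = (2/3)(13.5)(0.511)² = 2.350 kg·m².
τ = F R = (26.2)(0.511) = 13.39 N·m.
From τ = Iα: α = 13.39/2.350 = 5.697 rad/s².

α ≈ 5.70 rad/s²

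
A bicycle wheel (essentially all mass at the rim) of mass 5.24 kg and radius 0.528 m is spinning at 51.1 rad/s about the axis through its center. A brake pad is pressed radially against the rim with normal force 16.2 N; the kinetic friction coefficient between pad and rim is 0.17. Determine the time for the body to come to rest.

I = MR² = (5.24)(0.528)² = 1.461 kg·m².
Friction force f = μN = (0.17)(16.2) = 2.754 N at the rim; torque magnitude τ = fR = 1.454 N·m, opposing ω.
|α| = τ/I = 1.454/1.461 = 0.9954 rad/s² (deceleration).
0 = ω₀ − |α|t ⇒ t = ω₀/|α| = 51.1/0.9954 = 51.34 s.

t ≈ 51.3 s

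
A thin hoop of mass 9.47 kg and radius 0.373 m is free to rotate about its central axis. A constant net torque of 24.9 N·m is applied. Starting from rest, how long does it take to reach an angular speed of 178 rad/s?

t ≈ 9.42 s

I = MR² = (9.47)(0.373)² = 1.318 kg·m².
α = τ/I = 24.9/1.318 = 18.90 rad/s².
ω = αt ⇒ t = ω/α = 178/18.90 = 9.419 s.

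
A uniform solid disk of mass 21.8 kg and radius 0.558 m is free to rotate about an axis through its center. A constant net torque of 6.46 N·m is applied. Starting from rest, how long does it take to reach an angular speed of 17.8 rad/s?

t ≈ 9.35 s

I = ½MR² = (1/2)(21.8)(0.558)² = 3.394 kg·m².
α = τ/I = 6.46/3.394 = 1.903 rad/s².
ω = αt ⇒ t = ω/α = 17.8/1.903 = 9.352 s.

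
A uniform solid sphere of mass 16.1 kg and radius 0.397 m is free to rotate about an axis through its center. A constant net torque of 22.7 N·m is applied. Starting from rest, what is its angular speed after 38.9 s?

ω ≈ 870 rad/s

I = (2/5)MR² = (2/5)(16.1)(0.397)² = 1.015 kg·m².
α = τ/I = 22.7/1.015 = 22.36 rad/s².
ω = ω₀ + αt = 0 + (22.36)(38.9) = 870.0 rad/s.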